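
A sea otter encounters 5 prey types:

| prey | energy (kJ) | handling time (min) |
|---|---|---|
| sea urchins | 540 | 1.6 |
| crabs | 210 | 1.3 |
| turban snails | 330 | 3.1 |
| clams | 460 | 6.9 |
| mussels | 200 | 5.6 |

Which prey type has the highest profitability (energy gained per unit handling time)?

In descending order of E/h:
sea urchins: 540/1.6 = 338 kJ/min
crabs: 210/1.3 = 162 kJ/min
turban snails: 330/3.1 = 106 kJ/min
clams: 460/6.9 = 66.7 kJ/min
mussels: 200/5.6 = 35.7 kJ/min

sea urchins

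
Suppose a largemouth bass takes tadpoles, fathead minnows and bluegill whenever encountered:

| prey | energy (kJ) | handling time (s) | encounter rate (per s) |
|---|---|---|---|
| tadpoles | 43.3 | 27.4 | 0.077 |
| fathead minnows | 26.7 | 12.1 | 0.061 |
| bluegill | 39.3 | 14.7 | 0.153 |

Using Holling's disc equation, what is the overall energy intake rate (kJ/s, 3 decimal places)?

R = Σλ_iE_i / (1 + Σλ_ih_i)
Numerator: 0.077×43.3 + 0.061×26.7 + 0.153×39.3 = 10.98
Denominator: 1 + 0.077×27.4 + 0.061×12.1 + 0.153×14.7 = 6.097
R = 10.98/6.097 = 1.8 kJ/s

1.800 kJ/s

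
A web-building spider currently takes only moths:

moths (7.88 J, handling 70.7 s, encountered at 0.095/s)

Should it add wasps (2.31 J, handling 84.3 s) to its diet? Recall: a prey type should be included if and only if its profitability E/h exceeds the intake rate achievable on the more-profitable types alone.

On moths alone, R = ΣλE/(1+Σλh) = 0.7486/7.716 = 0.09701 J/s.
Profitability of wasps: 2.31/84.3 = 0.0274 J/s.
0.0274 < 0.09701, so adding wasps would lower the average — exclude it.

No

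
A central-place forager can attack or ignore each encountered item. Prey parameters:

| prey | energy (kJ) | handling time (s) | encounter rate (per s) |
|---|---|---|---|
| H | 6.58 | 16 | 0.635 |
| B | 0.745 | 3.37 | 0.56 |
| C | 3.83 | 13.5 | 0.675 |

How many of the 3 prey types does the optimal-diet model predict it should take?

1

Rank by E/h (kJ/s): H 0.411, C 0.284, B 0.221. Include each in turn until the next type's E/h falls below the running intake rate.
Rate on top 1: 0.3744. C: 0.284 < 0.3744 → exclude; stop.
Optimal diet: H — 1 of 3 types.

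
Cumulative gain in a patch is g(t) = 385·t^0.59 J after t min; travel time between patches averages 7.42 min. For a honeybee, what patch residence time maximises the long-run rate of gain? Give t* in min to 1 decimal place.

Maximise g(t)/(T+t): set derivative to zero → g'(t)(T+t) = g(t).
g'(t) = 0.59·385·t^-0.41. Setting 0.59·385·t^-0.41 = 385·t^0.59/(7.42+t) gives 0.59(7.42+t) = t, so 0.41·t = 0.59×7.42.
t* = 0.59×7.42/0.41 = 10.68 min.

10.7 min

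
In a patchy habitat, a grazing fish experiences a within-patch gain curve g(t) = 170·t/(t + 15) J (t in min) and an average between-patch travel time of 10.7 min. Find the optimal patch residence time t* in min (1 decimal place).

Optimal t* satisfies g'(t*) = g(t*)/(T + t*).
g'(t) = 170·15/(t + 15)². Setting 170·15/(t+15)² = 170t/[(t+15)(10.7+t)] gives 15(10.7+t) = t(t+15), so t² = 15×10.7 = 160.5.
t* = √160.5 = 12.67 min.

12.7 min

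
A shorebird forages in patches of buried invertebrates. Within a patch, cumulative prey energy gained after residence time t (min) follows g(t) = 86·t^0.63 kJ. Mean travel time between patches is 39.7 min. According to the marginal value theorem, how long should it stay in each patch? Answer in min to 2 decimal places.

67.60 min

By the marginal value theorem, leave when the instantaneous gain rate g'(t) equals the habitat-wide average g(t)/(T + t).
g'(t) = 0.63·86·t^-0.37. Setting 0.63·86·t^-0.37 = 86·t^0.63/(39.7+t) gives 0.63(39.7+t) = t, so 0.37·t = 0.63×39.7.
t* = 0.63×39.7/0.37 = 67.6 min.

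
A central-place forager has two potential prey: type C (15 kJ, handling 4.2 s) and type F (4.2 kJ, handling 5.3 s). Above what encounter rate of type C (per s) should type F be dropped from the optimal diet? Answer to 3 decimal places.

0.068 per s

Drop type F once their profitability E₂/h₂ falls below the rate achievable on type C alone: E₂/h₂ = λE₁/(1 + λh₁).
Solve for λ: λE₁h₂ = E₂(1 + λh₁) → λ(E₁h₂ − E₂h₁) = E₂ → λ = E₂/(E₁h₂ − E₂h₁).
λ = 4.2/(15×5.3 − 4.2×4.2) = 4.2/61.86 = 0.0679 per s.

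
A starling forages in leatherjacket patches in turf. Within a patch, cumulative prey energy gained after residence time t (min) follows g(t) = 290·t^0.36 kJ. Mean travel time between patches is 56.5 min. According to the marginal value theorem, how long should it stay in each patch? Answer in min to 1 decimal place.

Optimal t* satisfies g'(t*) = g(t*)/(T + t*).
g'(t) = 0.36·290·t^-0.64. Setting 0.36·290·t^-0.64 = 290·t^0.36/(56.5+t) gives 0.36(56.5+t) = t, so 0.64·t = 0.36×56.5.
t* = 0.36×56.5/0.64 = 31.78 min.

31.8 min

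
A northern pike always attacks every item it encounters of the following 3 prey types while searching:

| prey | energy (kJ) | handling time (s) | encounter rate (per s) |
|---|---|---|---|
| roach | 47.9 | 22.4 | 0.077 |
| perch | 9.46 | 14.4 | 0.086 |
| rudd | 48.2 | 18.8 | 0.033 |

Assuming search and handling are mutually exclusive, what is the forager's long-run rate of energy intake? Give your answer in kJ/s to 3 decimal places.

1.329 kJ/s

Energy encountered per unit search time: 0.077×47.9 + 0.086×9.46 + 0.033×48.2 = 6.092 kJ/s.
Handling time per unit search time: 0.077×22.4 + 0.086×14.4 + 0.033×18.8 = 3.584.
Rate = 6.092/(1 + 3.584) = 1.329 kJ/s.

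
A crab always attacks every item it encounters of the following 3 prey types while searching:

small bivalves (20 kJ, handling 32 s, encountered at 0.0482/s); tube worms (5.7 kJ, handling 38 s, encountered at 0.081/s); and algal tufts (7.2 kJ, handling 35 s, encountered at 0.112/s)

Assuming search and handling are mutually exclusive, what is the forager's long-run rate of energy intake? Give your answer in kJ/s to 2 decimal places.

Energy encountered per unit search time: 0.0482×20 + 0.081×5.7 + 0.112×7.2 = 2.232 kJ/s.
Handling time per unit search time: 0.0482×32 + 0.081×38 + 0.112×35 = 8.54.
Rate = 2.232/(1 + 8.54) = 0.234 kJ/s.

0.23 kJ/s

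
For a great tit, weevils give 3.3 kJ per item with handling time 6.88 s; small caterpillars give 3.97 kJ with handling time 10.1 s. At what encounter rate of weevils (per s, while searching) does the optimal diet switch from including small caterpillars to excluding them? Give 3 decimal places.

Drop small caterpillars once their profitability E₂/h₂ falls below the rate achievable on weevils alone: E₂/h₂ = λE₁/(1 + λh₁).
Solve for λ: λE₁h₂ = E₂(1 + λh₁) → λ(E₁h₂ − E₂h₁) = E₂ → λ = E₂/(E₁h₂ − E₂h₁).
λ = 3.97/(3.3×10.1 − 3.97×6.88) = 3.97/6.016 = 0.6599 per s.

0.660 per s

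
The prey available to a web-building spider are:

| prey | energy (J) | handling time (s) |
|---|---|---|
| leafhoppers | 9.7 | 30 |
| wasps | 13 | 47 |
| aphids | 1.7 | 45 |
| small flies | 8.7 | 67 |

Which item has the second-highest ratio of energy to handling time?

wasps

In descending order of E/h:
leafhoppers: 9.7/30 = 0.323 J/s
wasps: 13/47 = 0.277 J/s
small flies: 8.7/67 = 0.13 J/s
aphids: 1.7/45 = 0.0378 J/s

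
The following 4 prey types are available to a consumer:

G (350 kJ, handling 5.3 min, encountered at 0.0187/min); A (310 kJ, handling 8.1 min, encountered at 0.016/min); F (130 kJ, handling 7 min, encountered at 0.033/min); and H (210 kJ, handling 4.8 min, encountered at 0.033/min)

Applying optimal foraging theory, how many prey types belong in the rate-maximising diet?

Profitabilities (E/h, kJ/min): G 66, H 43.8, A 38.3, F 18.6. Add prey in this order while the next type's profitability exceeds the intake rate on those already taken.
Rate on top 1: 5.955. H: 43.8 > 5.955 → include.
Rate on top 2: 10.72. A: 38.3 > 10.72 → include.
Rate on top 3: 13.29. F: 18.6 > 13.29 → include.
Optimal diet: G, H, A, F — 4 of 4 types.

4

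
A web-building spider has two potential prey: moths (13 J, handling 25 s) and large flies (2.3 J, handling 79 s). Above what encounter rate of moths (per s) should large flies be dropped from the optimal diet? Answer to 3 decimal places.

At the threshold, the rate on moths alone equals the profitability of large flies: λ·13/(1 + λ·25) = 2.3/79 = 0.02911.
Rearranging, λ(13 − 0.02911×25) = 0.02911, so λ = 0.02911/12.27 = 0.002372 per s.

0.002 per s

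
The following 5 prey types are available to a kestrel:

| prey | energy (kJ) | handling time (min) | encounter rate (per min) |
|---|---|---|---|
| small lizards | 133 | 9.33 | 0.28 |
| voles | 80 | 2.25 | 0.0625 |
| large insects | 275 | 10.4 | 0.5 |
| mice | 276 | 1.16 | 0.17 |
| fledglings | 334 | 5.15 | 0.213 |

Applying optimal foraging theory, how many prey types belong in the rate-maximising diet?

Profitabilities (E/h, kJ/min): mice 238, fledglings 64.9, voles 35.6, large insects 26.4, small lizards 14.3. Add prey in this order while the next type's profitability exceeds the intake rate on those already taken.
Rate on top 1: 39.19. fledglings: 64.9 > 39.19 → include.
Rate on top 2: 51.46. voles: 35.6 < 51.46 → exclude; stop.
Optimal diet: mice, fledglings — 2 of 5 types.

2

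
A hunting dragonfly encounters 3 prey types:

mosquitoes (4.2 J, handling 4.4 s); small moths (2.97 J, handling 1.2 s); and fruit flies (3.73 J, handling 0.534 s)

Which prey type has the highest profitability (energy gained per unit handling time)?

fruit flies

Profitability E/h (J/s): mosquitoes = 4.2/4.4 = 0.955, small moths = 2.97/1.2 = 2.48, fruit flies = 3.73/0.534 = 6.99.
Ranked: fruit flies > small moths > mosquitoes.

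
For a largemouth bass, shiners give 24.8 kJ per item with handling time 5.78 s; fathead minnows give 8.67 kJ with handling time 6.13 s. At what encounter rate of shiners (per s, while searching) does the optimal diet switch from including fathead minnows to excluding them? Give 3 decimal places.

0.085 per s

At the threshold, the rate on shiners alone equals the profitability of fathead minnows: λ·24.8/(1 + λ·5.78) = 8.67/6.13 = 1.414.
Rearranging, λ(24.8 − 1.414×5.78) = 1.414, so λ = 1.414/16.63 = 0.08507 per s.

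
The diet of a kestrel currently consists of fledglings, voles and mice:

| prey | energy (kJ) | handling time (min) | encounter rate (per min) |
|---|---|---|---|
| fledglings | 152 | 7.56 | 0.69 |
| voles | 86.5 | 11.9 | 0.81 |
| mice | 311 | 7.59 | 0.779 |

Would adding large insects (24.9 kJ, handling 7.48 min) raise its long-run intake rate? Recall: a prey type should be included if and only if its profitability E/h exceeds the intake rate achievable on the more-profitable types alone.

No

Current rate: (0.69×152 + 0.81×86.5 + 0.779×311)/(1 + 0.69×7.56 + 0.81×11.9 + 0.779×7.59) = 19.17 kJ/min.
large insects: E/h = 24.9/7.48 = 3.329 kJ/min.
3.329 < 19.17, so adding large insects would lower the average — exclude it.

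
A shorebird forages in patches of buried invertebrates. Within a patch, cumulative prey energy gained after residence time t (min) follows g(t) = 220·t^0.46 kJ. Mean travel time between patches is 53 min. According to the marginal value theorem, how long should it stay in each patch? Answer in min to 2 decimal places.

Optimal t* satisfies g'(t*) = g(t*)/(T + t*).
g'(t) = 0.46·220·t^-0.54. Setting 0.46·220·t^-0.54 = 220·t^0.46/(53+t) gives 0.46(53+t) = t, so 0.54·t = 0.46×53.
t* = 0.46×53/0.54 = 45.15 min.

45.15 min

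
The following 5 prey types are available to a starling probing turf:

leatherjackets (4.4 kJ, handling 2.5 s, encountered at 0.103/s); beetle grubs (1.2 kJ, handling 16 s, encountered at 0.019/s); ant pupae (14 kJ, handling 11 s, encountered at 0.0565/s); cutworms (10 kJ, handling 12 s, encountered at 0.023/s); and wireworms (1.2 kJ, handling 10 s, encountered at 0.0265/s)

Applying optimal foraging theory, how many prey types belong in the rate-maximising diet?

3

Profitabilities (E/h, kJ/s): leatherjackets 1.76, ant pupae 1.27, cutworms 0.833, wireworms 0.12, beetle grubs 0.075. Add prey in this order while the next type's profitability exceeds the intake rate on those already taken.
Rate on top 1: 0.3604. ant pupae: 1.27 > 0.3604 → include.
Rate on top 2: 0.6622. cutworms: 0.833 > 0.6622 → include.
Rate on top 3: 0.6841. wireworms: 0.12 < 0.6841 → exclude; stop.
Optimal diet: leatherjackets, ant pupae, cutworms — 3 of 5 types.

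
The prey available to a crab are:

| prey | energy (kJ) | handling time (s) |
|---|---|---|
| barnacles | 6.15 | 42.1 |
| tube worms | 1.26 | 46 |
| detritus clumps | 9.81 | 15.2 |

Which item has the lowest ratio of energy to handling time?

In descending order of E/h:
detritus clumps: 9.81/15.2 = 0.645 kJ/s
barnacles: 6.15/42.1 = 0.146 kJ/s
tube worms: 1.26/46 = 0.0274 kJ/s

tube worms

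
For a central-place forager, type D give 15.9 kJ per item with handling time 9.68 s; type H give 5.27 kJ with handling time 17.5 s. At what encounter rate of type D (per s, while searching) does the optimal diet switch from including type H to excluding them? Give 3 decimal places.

Drop type H once their profitability E₂/h₂ falls below the rate achievable on type D alone: E₂/h₂ = λE₁/(1 + λh₁).
Solve for λ: λE₁h₂ = E₂(1 + λh₁) → λ(E₁h₂ − E₂h₁) = E₂ → λ = E₂/(E₁h₂ − E₂h₁).
λ = 5.27/(15.9×17.5 − 5.27×9.68) = 5.27/227.2 = 0.02319 per s.

0.023 per s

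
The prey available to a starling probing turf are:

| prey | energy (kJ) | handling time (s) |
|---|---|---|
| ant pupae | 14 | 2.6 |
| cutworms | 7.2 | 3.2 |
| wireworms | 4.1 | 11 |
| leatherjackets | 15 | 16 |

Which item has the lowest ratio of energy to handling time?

Profitability E/h (kJ/s): ant pupae = 14/2.6 = 5.38, cutworms = 7.2/3.2 = 2.25, wireworms = 4.1/11 = 0.373, leatherjackets = 15/16 = 0.938.
Ranked: ant pupae > cutworms > leatherjackets > wireworms.

wireworms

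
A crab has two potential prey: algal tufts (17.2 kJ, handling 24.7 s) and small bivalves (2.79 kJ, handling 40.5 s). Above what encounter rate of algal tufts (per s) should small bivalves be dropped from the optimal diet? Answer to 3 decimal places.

At the threshold, the rate on algal tufts alone equals the profitability of small bivalves: λ·17.2/(1 + λ·24.7) = 2.79/40.5 = 0.06889.
Rearranging, λ(17.2 − 0.06889×24.7) = 0.06889, so λ = 0.06889/15.5 = 0.004445 per s.

0.004 per s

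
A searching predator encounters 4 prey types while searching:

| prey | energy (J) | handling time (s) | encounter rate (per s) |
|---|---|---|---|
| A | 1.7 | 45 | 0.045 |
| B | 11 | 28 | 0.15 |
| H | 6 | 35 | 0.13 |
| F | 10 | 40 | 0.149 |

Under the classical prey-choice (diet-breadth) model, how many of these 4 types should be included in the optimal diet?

E/h in descending order: B 0.393, F 0.25, H 0.171, A 0.0378 J/s. The optimal diet is the largest prefix of this list for which every included type satisfies E_i/h_i > R on the types above it.
Rate on top 1: 0.3173. F: 0.25 < 0.3173 → exclude; stop.
Optimal diet: B — 1 of 4 types.

1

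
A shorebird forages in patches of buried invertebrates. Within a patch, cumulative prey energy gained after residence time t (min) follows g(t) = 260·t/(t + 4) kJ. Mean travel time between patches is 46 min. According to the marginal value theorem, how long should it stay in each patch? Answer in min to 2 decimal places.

Optimal t* satisfies g'(t*) = g(t*)/(T + t*).
g'(t) = 260·4/(t + 4)². Setting 260·4/(t+4)² = 260t/[(t+4)(46+t)] gives 4(46+t) = t(t+4), so t² = 4×46 = 184.
t* = √184 = 13.56 min.

13.56 min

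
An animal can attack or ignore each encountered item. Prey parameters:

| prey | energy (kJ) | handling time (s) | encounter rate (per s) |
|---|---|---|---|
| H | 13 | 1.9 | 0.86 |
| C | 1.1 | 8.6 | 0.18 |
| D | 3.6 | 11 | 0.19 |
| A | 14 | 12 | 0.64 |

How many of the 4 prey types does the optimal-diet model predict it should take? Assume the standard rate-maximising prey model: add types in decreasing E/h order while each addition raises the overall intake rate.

1

Profitabilities (E/h, kJ/s): H 6.84, A 1.17, D 0.327, C 0.128. Add prey in this order while the next type's profitability exceeds the intake rate on those already taken.
Rate on top 1: 4.244. A: 1.17 < 4.244 → exclude; stop.
Optimal diet: H — 1 of 4 types.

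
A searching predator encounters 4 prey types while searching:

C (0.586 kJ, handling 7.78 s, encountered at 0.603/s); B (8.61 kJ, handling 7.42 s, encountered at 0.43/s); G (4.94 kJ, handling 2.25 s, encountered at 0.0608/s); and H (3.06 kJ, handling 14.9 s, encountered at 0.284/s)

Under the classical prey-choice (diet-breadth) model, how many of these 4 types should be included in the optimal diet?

2

E/h in descending order: G 2.2, B 1.16, H 0.205, C 0.0753 kJ/s. The optimal diet is the largest prefix of this list for which every included type satisfies E_i/h_i > R on the types above it.
Rate on top 1: 0.2642. B: 1.16 > 0.2642 → include.
Rate on top 2: 0.925. H: 0.205 < 0.925 → exclude; stop.
Optimal diet: G, B — 2 of 4 types.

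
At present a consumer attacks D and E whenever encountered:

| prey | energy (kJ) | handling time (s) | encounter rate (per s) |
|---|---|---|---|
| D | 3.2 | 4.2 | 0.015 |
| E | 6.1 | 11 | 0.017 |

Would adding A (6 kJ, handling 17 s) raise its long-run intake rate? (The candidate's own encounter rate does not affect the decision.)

Current rate: (0.015×3.2 + 0.017×6.1)/(1 + 0.015×4.2 + 0.017×11) = 0.1214 kJ/s.
A: E/h = 6/17 = 0.3529 kJ/s.
Since 0.3529 > R, including A increases the long-run rate.

Yes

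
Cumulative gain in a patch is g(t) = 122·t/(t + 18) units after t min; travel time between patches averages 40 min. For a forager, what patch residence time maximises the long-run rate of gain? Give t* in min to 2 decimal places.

26.83 min

Maximise g(t)/(T+t): set derivative to zero → g'(t)(T+t) = g(t).
g'(t) = 122·18/(t + 18)². Setting 122·18/(t+18)² = 122t/[(t+18)(40+t)] gives 18(40+t) = t(t+18), so t² = 18×40 = 720.
t* = √720 = 26.83 min.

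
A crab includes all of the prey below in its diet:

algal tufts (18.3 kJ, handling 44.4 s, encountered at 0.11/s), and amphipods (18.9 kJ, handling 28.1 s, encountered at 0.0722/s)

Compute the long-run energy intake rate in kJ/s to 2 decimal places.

R = (0.11×18.3 + 0.0722×18.9) / (1 + 0.11×44.4 + 0.0722×28.1) = 3.378/7.913 = 0.4268 kJ/s.

0.43 kJ/s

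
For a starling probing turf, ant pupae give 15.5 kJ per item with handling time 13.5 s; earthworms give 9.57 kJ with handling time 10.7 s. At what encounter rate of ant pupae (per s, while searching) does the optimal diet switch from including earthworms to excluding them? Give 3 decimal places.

At the threshold, the rate on ant pupae alone equals the profitability of earthworms: λ·15.5/(1 + λ·13.5) = 9.57/10.7 = 0.8944.
Rearranging, λ(15.5 − 0.8944×13.5) = 0.8944, so λ = 0.8944/3.426 = 0.2611 per s.

0.261 per s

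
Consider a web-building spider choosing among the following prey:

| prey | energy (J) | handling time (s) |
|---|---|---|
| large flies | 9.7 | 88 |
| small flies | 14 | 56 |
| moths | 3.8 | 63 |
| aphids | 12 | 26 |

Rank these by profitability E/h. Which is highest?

Profitability E/h (J/s): large flies = 9.7/88 = 0.11, small flies = 14/56 = 0.25, moths = 3.8/63 = 0.0603, aphids = 12/26 = 0.462.
Ranked: aphids > small flies > large flies > moths.

aphids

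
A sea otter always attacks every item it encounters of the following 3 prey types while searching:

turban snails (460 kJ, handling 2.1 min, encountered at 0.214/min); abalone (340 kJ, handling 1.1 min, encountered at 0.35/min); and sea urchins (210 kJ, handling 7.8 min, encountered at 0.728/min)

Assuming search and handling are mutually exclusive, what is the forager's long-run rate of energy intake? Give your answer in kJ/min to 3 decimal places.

49.292 kJ/min

Energy encountered per unit search time: 0.214×460 + 0.35×340 + 0.728×210 = 370.3 kJ/min.
Handling time per unit search time: 0.214×2.1 + 0.35×1.1 + 0.728×7.8 = 6.513.
Rate = 370.3/(1 + 6.513) = 49.29 kJ/min.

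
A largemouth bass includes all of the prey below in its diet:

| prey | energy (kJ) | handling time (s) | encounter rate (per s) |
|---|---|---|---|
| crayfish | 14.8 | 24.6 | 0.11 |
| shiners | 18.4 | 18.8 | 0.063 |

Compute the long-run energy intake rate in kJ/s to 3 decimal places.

0.570 kJ/s

R = (0.11×14.8 + 0.063×18.4) / (1 + 0.11×24.6 + 0.063×18.8) = 2.787/4.89 = 0.5699 kJ/s.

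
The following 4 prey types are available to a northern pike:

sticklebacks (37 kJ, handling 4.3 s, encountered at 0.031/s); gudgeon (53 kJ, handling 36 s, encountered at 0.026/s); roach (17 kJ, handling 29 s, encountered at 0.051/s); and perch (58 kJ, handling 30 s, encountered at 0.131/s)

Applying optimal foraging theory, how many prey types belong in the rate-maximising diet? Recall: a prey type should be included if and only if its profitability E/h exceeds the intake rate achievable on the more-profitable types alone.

Profitabilities (E/h, kJ/s): sticklebacks 8.6, perch 1.93, gudgeon 1.47, roach 0.586. Add prey in this order while the next type's profitability exceeds the intake rate on those already taken.
Rate on top 1: 1.012. perch: 1.93 > 1.012 → include.
Rate on top 2: 1.727. gudgeon: 1.47 < 1.727 → exclude; stop.
Optimal diet: sticklebacks, perch — 2 of 4 types.

2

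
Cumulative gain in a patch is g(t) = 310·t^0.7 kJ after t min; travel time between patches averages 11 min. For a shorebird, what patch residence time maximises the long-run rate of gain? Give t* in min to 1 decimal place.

Maximise g(t)/(T+t): set derivative to zero → g'(t)(T+t) = g(t).
g'(t) = 0.7·310·t^-0.3. Setting 0.7·310·t^-0.3 = 310·t^0.7/(11+t) gives 0.7(11+t) = t, so 0.30·t = 0.7×11.
t* = 0.7×11/0.30 = 25.67 min.

25.7 min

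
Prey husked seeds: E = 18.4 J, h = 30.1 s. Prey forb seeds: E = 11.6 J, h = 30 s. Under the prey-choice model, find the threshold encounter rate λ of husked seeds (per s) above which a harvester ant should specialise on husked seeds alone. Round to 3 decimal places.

0.057 per s

At the threshold, the rate on husked seeds alone equals the profitability of forb seeds: λ·18.4/(1 + λ·30.1) = 11.6/30 = 0.3867.
Rearranging, λ(18.4 − 0.3867×30.1) = 0.3867, so λ = 0.3867/6.761 = 0.05719 per s.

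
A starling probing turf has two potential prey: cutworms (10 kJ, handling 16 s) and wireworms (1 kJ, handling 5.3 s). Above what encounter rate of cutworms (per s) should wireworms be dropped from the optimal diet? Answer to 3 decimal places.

0.027 per s

Drop wireworms once their profitability E₂/h₂ falls below the rate achievable on cutworms alone: E₂/h₂ = λE₁/(1 + λh₁).
Solve for λ: λE₁h₂ = E₂(1 + λh₁) → λ(E₁h₂ − E₂h₁) = E₂ → λ = E₂/(E₁h₂ − E₂h₁).
λ = 1/(10×5.3 − 1×16) = 1/37 = 0.02703 per s.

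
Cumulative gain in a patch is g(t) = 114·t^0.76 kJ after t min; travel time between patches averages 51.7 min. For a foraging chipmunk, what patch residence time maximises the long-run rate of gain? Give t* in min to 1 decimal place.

Maximise g(t)/(T+t): set derivative to zero → g'(t)(T+t) = g(t).
g'(t) = 0.76·114·t^-0.24. Setting 0.76·114·t^-0.24 = 114·t^0.76/(51.7+t) gives 0.76(51.7+t) = t, so 0.24·t = 0.76×51.7.
t* = 0.76×51.7/0.24 = 163.7 min.

163.7 min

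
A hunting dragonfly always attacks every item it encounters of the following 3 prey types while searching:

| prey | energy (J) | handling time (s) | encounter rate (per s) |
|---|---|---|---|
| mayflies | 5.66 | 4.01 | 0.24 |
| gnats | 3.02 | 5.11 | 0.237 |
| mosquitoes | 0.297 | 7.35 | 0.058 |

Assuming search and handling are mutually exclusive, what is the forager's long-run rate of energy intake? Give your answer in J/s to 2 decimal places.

R = Σλ_iE_i / (1 + Σλ_ih_i)
Numerator: 0.24×5.66 + 0.237×3.02 + 0.058×0.297 = 2.091
Denominator: 1 + 0.24×4.01 + 0.237×5.11 + 0.058×7.35 = 3.6
R = 2.091/3.6 = 0.581 J/s

0.58 J/s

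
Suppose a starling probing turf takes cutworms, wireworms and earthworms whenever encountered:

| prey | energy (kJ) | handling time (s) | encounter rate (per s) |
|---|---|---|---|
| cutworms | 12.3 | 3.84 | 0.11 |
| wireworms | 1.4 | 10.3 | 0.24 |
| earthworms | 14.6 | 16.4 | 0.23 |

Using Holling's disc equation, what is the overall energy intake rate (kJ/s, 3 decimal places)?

R = (0.11×12.3 + 0.24×1.4 + 0.23×14.6) / (1 + 0.11×3.84 + 0.24×10.3 + 0.23×16.4) = 5.047/7.666 = 0.6583 kJ/s.

0.658 kJ/s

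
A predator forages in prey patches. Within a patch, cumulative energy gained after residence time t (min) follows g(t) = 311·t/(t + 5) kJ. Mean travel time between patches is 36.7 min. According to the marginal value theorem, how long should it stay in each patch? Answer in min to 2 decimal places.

13.55 min

By the marginal value theorem, leave when the instantaneous gain rate g'(t) equals the habitat-wide average g(t)/(T + t).
g'(t) = 311·5/(t + 5)². Setting 311·5/(t+5)² = 311t/[(t+5)(36.7+t)] gives 5(36.7+t) = t(t+5), so t² = 5×36.7 = 183.5.
t* = √183.5 = 13.55 min.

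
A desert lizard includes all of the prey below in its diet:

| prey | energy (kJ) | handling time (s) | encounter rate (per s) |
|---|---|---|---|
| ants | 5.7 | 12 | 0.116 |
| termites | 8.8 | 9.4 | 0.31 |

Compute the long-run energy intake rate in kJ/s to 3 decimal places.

0.639 kJ/s

R = (0.116×5.7 + 0.31×8.8) / (1 + 0.116×12 + 0.31×9.4) = 3.389/5.306 = 0.6387 kJ/s.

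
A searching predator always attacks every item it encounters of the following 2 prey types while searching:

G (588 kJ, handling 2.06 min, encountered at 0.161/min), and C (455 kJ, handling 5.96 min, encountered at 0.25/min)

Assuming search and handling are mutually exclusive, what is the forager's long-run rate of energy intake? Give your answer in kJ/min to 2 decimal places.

Energy encountered per unit search time: 0.161×588 + 0.25×455 = 208.4 kJ/min.
Handling time per unit search time: 0.161×2.06 + 0.25×5.96 = 1.822.
Rate = 208.4/(1 + 1.822) = 73.86 kJ/min.

73.86 kJ/min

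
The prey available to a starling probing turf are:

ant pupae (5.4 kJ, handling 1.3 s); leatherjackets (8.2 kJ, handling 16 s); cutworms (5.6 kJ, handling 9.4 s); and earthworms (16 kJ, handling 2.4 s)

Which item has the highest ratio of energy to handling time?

Profitability E/h (kJ/s): ant pupae = 5.4/1.3 = 4.15, leatherjackets = 8.2/16 = 0.512, cutworms = 5.6/9.4 = 0.596, earthworms = 16/2.4 = 6.67.
Ranked: earthworms > ant pupae > cutworms > leatherjackets.

earthworms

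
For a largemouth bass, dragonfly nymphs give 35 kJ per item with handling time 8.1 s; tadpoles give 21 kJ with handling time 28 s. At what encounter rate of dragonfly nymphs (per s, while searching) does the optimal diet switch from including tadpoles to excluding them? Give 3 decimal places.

0.026 per s

Drop tadpoles once their profitability E₂/h₂ falls below the rate achievable on dragonfly nymphs alone: E₂/h₂ = λE₁/(1 + λh₁).
Solve for λ: λE₁h₂ = E₂(1 + λh₁) → λ(E₁h₂ − E₂h₁) = E₂ → λ = E₂/(E₁h₂ − E₂h₁).
λ = 21/(35×28 − 21×8.1) = 21/809.9 = 0.02593 per s.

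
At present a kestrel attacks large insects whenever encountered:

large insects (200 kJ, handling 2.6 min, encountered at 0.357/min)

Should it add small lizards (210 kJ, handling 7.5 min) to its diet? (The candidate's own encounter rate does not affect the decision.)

On large insects alone, R = ΣλE/(1+Σλh) = 71.4/1.928 = 37.03 kJ/min.
small lizards: E/h = 210/7.5 = 28 kJ/min.
28 < 37.03, so adding small lizards would lower the average — exclude it.

No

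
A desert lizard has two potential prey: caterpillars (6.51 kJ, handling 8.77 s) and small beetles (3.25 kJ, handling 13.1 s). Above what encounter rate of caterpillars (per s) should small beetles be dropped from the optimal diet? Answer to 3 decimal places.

The zero-one rule: include small beetles iff E₂/h₂ > λE₁/(1+λh₁). Equality gives the switch point.
λE₁h₂ = E₂ + λE₂h₁ ⇒ λ = E₂/(E₁h₂ − E₂h₁) = 3.25/(85.28 − 28.5) = 0.05724 per s.

0.057 per s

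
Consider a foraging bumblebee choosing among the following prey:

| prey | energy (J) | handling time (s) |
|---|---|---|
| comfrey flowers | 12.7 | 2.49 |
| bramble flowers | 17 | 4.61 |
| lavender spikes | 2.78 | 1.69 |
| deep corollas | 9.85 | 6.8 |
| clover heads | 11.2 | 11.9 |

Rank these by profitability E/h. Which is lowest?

clover heads

In descending order of E/h:
comfrey flowers: 12.7/2.49 = 5.1 J/s
bramble flowers: 17/4.61 = 3.69 J/s
lavender spikes: 2.78/1.69 = 1.64 J/s
deep corollas: 9.85/6.8 = 1.45 J/s
clover heads: 11.2/11.9 = 0.941 J/s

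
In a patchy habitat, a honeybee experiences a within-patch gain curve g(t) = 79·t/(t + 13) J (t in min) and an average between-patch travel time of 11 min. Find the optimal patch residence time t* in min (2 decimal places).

Optimal t* satisfies g'(t*) = g(t*)/(T + t*).
g'(t) = 79·13/(t + 13)². Setting 79·13/(t+13)² = 79t/[(t+13)(11+t)] gives 13(11+t) = t(t+13), so t² = 13×11 = 143.
t* = √143 = 11.96 min.

11.96 min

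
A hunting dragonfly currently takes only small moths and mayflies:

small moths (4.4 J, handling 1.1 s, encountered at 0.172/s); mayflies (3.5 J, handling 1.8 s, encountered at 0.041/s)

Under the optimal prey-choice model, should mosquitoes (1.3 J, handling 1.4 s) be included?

Yes

Current rate: (0.172×4.4 + 0.041×3.5)/(1 + 0.172×1.1 + 0.041×1.8) = 0.7128 J/s.
mosquitoes: E/h = 1.3/1.4 = 0.9286 J/s.
Since 0.9286 > R, including mosquitoes increases the long-run rate.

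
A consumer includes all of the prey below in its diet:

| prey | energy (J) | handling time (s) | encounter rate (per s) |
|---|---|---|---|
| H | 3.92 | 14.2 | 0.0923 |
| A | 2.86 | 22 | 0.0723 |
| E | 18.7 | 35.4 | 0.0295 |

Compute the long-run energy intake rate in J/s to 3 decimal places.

0.227 J/s

R = Σλ_iE_i / (1 + Σλ_ih_i)
Numerator: 0.0923×3.92 + 0.0723×2.86 + 0.0295×18.7 = 1.12
Denominator: 1 + 0.0923×14.2 + 0.0723×22 + 0.0295×35.4 = 4.946
R = 1.12/4.946 = 0.2265 J/s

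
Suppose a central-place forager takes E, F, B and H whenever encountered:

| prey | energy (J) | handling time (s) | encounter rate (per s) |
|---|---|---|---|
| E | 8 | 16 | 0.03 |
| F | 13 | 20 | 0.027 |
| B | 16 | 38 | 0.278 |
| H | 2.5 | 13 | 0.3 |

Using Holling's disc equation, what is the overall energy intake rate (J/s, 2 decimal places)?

R = Σλ_iE_i / (1 + Σλ_ih_i)
Numerator: 0.03×8 + 0.027×13 + 0.278×16 + 0.3×2.5 = 5.789
Denominator: 1 + 0.03×16 + 0.027×20 + 0.278×38 + 0.3×13 = 16.48
R = 5.789/16.48 = 0.3512 J/s

0.35 J/s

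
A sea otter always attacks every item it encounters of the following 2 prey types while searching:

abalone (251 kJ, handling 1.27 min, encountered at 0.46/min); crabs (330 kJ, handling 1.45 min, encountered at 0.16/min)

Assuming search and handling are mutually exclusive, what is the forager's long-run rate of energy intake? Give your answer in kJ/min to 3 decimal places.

92.644 kJ/min

Energy encountered per unit search time: 0.46×251 + 0.16×330 = 168.3 kJ/min.
Handling time per unit search time: 0.46×1.27 + 0.16×1.45 = 0.8162.
Rate = 168.3/(1 + 0.8162) = 92.64 kJ/min.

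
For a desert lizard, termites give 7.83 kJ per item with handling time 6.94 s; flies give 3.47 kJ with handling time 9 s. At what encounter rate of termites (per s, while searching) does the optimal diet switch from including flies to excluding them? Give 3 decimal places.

0.075 per s

Drop flies once their profitability E₂/h₂ falls below the rate achievable on termites alone: E₂/h₂ = λE₁/(1 + λh₁).
Solve for λ: λE₁h₂ = E₂(1 + λh₁) → λ(E₁h₂ − E₂h₁) = E₂ → λ = E₂/(E₁h₂ − E₂h₁).
λ = 3.47/(7.83×9 − 3.47×6.94) = 3.47/46.39 = 0.0748 per s.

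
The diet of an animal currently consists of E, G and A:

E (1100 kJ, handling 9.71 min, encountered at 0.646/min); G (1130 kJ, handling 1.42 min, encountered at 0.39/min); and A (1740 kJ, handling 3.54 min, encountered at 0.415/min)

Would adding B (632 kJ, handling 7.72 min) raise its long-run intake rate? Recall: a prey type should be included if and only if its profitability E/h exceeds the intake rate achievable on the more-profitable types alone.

On E, G and A alone, R = ΣλE/(1+Σλh) = 1873/9.296 = 201.5 kJ/min.
B: E/h = 632/7.72 = 81.87 kJ/min.
Since 81.87 < R, time spent handling B is better spent searching.

No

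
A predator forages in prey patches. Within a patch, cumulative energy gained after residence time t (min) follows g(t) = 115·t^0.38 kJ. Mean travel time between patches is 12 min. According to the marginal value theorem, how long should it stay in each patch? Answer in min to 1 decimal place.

7.4 min

By the marginal value theorem, leave when the instantaneous gain rate g'(t) equals the habitat-wide average g(t)/(T + t).
g'(t) = 0.38·115·t^-0.62. Setting 0.38·115·t^-0.62 = 115·t^0.38/(12+t) gives 0.38(12+t) = t, so 0.62·t = 0.38×12.
t* = 0.38×12/0.62 = 7.355 min.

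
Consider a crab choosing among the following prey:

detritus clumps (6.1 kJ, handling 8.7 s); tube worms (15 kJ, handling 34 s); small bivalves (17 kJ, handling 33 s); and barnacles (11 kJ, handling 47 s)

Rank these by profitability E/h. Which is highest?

Profitability E/h (kJ/s): detritus clumps = 6.1/8.7 = 0.701, tube worms = 15/34 = 0.441, small bivalves = 17/33 = 0.515, barnacles = 11/47 = 0.234.
Ranked: detritus clumps > small bivalves > tube worms > barnacles.

detritus clumps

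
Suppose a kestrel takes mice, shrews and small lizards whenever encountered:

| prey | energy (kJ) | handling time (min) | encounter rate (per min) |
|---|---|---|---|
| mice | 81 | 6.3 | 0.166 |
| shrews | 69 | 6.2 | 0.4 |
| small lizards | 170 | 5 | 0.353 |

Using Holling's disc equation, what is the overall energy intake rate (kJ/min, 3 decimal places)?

R = (0.166×81 + 0.4×69 + 0.353×170) / (1 + 0.166×6.3 + 0.4×6.2 + 0.353×5) = 101.1/6.291 = 16.06 kJ/min.

16.064 kJ/min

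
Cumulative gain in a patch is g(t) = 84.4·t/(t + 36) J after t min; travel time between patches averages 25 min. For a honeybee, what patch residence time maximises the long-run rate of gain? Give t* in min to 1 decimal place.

30.0 min

Optimal t* satisfies g'(t*) = g(t*)/(T + t*).
g'(t) = 84.4·36/(t + 36)². Setting 84.4·36/(t+36)² = 84.4t/[(t+36)(25+t)] gives 36(25+t) = t(t+36), so t² = 36×25 = 900.
t* = √900 = 30 min.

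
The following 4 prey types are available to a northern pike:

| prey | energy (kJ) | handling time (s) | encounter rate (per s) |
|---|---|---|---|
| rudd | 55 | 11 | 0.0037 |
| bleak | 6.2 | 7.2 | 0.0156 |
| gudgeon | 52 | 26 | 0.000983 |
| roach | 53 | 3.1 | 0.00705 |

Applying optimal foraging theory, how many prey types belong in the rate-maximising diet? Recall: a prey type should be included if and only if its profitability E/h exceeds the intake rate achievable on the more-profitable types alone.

4

Profitabilities (E/h, kJ/s): roach 17.1, rudd 5, gudgeon 2, bleak 0.861. Add prey in this order while the next type's profitability exceeds the intake rate on those already taken.
Rate on top 1: 0.3657. rudd: 5 > 0.3657 → include.
Rate on top 2: 0.5432. gudgeon: 2 > 0.5432 → include.
Rate on top 3: 0.5774. bleak: 0.861 > 0.5774 → include.
Optimal diet: roach, rudd, gudgeon, bleak — 4 of 4 types.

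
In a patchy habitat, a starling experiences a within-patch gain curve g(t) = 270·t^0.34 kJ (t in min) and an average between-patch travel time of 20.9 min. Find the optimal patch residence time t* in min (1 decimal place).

Optimal t* satisfies g'(t*) = g(t*)/(T + t*).
g'(t) = 0.34·270·t^-0.66. Setting 0.34·270·t^-0.66 = 270·t^0.34/(20.9+t) gives 0.34(20.9+t) = t, so 0.66·t = 0.34×20.9.
t* = 0.34×20.9/0.66 = 10.77 min.

10.8 min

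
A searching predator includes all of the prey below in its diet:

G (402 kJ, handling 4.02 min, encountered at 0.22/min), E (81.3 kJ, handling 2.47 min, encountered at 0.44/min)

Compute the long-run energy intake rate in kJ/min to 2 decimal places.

41.81 kJ/min

Energy encountered per unit search time: 0.22×402 + 0.44×81.3 = 124.2 kJ/min.
Handling time per unit search time: 0.22×4.02 + 0.44×2.47 = 1.971.
Rate = 124.2/(1 + 1.971) = 41.81 kJ/min.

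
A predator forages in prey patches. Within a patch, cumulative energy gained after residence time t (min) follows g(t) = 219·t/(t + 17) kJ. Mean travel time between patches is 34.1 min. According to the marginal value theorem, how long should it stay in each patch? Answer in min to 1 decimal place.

By the marginal value theorem, leave when the instantaneous gain rate g'(t) equals the habitat-wide average g(t)/(T + t).
g'(t) = 219·17/(t + 17)². Setting 219·17/(t+17)² = 219t/[(t+17)(34.1+t)] gives 17(34.1+t) = t(t+17), so t² = 17×34.1 = 579.7.
t* = √579.7 = 24.08 min.

24.1 min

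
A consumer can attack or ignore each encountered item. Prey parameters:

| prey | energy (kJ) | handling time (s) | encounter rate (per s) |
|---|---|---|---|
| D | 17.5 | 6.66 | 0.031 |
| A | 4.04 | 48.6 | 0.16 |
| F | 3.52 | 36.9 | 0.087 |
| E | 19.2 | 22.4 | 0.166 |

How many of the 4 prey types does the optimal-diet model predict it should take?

Rank by E/h (kJ/s): D 2.63, E 0.857, F 0.0954, A 0.0831. Include each in turn until the next type's E/h falls below the running intake rate.
Rate on top 1: 0.4497. E: 0.857 > 0.4497 → include.
Rate on top 2: 0.7573. F: 0.0954 < 0.7573 → exclude; stop.
Optimal diet: D, E — 2 of 4 types.

2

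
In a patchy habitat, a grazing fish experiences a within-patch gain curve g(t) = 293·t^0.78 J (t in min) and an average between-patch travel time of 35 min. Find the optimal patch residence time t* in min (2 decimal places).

Maximise g(t)/(T+t): set derivative to zero → g'(t)(T+t) = g(t).
g'(t) = 0.78·293·t^-0.22. Setting 0.78·293·t^-0.22 = 293·t^0.78/(35+t) gives 0.78(35+t) = t, so 0.22·t = 0.78×35.
t* = 0.78×35/0.22 = 124.1 min.

124.09 min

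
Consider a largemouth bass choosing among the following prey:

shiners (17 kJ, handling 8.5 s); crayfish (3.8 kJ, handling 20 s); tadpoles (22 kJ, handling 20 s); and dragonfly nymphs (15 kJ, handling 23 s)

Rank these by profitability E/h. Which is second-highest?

tadpoles

Profitability E/h (kJ/s): shiners = 17/8.5 = 2, crayfish = 3.8/20 = 0.19, tadpoles = 22/20 = 1.1, dragonfly nymphs = 15/23 = 0.652.
Ranked: shiners > tadpoles > dragonfly nymphs > crayfish.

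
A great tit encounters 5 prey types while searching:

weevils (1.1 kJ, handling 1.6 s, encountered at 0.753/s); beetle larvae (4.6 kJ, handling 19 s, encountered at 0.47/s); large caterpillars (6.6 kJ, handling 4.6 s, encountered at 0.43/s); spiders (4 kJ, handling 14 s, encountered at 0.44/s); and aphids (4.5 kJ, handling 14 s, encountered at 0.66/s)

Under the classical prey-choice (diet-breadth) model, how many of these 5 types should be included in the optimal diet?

Profitabilities (E/h, kJ/s): large caterpillars 1.43, weevils 0.688, aphids 0.321, spiders 0.286, beetle larvae 0.242. Add prey in this order while the next type's profitability exceeds the intake rate on those already taken.
Rate on top 1: 0.953. weevils: 0.688 < 0.953 → exclude; stop.
Optimal diet: large caterpillars — 1 of 5 types.

1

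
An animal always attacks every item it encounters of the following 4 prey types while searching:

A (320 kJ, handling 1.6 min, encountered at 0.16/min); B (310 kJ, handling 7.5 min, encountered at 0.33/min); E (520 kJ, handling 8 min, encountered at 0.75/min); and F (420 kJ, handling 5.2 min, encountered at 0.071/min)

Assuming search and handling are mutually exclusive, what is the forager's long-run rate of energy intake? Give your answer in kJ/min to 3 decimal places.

R = (0.16×320 + 0.33×310 + 0.75×520 + 0.071×420) / (1 + 0.16×1.6 + 0.33×7.5 + 0.75×8 + 0.071×5.2) = 573.3/10.1 = 56.76 kJ/min.

56.763 kJ/min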